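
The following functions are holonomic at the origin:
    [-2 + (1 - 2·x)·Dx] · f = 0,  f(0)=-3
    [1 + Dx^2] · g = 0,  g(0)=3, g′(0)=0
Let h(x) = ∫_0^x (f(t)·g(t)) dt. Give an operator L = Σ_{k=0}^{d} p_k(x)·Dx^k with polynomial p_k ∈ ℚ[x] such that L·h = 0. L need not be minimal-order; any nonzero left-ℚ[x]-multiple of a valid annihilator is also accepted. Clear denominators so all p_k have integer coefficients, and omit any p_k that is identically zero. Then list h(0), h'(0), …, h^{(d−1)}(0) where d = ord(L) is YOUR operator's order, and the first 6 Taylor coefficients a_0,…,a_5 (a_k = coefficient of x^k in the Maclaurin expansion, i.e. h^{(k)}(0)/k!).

f: a_k = -3, -6, -12, -24, -48, -96, …
g: a_k = 3, 0, -3/2, 0, 1/8, 0, …
Sym-product of L_f,L_g gives L₀ (≤ ord 2).
∫: right-multiply L₀ by Dx.
L = (-1 + 2·x)·Dx + 4·Dx^2 + (-1 + 2·x)·Dx^3  (order 3).
h: a_k = 0, -9, -9, -21/2, -63/4, -1011/40, …
ICs: h(0) = 0, h′(0) = -9, h′′(0) = -18.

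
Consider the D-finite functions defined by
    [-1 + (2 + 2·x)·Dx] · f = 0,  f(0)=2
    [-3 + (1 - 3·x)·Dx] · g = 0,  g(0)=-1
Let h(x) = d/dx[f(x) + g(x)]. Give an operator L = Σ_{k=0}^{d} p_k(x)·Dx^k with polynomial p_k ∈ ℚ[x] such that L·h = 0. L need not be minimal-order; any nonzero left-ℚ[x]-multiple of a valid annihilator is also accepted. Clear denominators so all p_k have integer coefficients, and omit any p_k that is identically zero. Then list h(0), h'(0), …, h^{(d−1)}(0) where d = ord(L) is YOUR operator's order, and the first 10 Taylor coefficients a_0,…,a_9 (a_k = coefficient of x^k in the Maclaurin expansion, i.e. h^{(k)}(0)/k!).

L = (-126 - 54·x) + (-213 - 450·x - 189·x^2)·Dx + (26 - 34·x - 114·x^2 - 54·x^3)·Dx^2  (order 2).
h: a_k = -2, -37/2, -645/8, -5189/16, -155485/128, -1119807/256, -15676185/1024, -107495853/2048, -5804746461/32768, -38698364795/65536, …
ICs: h(0) = -2, h′(0) = -37/2.

f: a_k = 2, 1, -1/4, 1/8, -5/64, 7/128, -21/512, 33/1024, -429/16384, 715/32768, …
g: a_k = -1, -3, -9, -27, -81, -243, -729, -2187, -6561, -19683, …
f+g: L₀ = lclm(L_f,L_g), ord ≤ 1+1.
Differentiate: ansatz ord ≤ ord L₀ ⇒ L.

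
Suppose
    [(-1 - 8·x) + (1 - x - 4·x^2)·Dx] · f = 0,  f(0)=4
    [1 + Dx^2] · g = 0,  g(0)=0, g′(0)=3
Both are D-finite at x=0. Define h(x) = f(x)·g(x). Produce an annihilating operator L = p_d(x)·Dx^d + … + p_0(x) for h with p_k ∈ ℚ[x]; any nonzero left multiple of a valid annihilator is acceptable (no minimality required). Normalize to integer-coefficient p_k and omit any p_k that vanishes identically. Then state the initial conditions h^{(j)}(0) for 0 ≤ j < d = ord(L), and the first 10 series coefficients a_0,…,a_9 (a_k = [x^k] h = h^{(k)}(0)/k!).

L = (7 + x + 4·x^2) + (2 + 16·x)·Dx + (-1 + x + 4·x^2)·Dx^2  (order 2).
h: a_k = 0, 12, 12, 58, 106, 3381/10, 7621/10, 888089/420, 2168417/420, 411895657/30240, …
ICs: h(0) = 0, h′(0) = 12.

f: a_k = 4, 4, 20, 36, 116, 260, 724, 1764, 4660, 11716, …
g: a_k = 0, 3, 0, -1/2, 0, 1/40, 0, -1/1680, 0, 1/120960, …
Product ⇒ symmetric product L₀, ord ≤ 2.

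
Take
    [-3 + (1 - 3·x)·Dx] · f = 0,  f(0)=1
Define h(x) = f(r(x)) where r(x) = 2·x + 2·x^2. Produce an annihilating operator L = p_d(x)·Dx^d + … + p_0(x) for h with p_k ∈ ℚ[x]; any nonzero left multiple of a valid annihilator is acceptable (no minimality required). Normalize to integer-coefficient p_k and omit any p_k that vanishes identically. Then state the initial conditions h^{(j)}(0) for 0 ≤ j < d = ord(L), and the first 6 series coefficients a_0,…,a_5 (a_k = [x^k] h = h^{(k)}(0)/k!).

f: a_k = 1, 3, 9, 27, 81, 243, …
h₀=f(r): pull back L_f along r ⇒ L₀.
L = (6 + 12·x) + (-1 + 6·x + 6·x^2)·Dx  (order 1).
h: a_k = 1, 6, 42, 288, 1980, 13608, …
ICs: h(0) = 1.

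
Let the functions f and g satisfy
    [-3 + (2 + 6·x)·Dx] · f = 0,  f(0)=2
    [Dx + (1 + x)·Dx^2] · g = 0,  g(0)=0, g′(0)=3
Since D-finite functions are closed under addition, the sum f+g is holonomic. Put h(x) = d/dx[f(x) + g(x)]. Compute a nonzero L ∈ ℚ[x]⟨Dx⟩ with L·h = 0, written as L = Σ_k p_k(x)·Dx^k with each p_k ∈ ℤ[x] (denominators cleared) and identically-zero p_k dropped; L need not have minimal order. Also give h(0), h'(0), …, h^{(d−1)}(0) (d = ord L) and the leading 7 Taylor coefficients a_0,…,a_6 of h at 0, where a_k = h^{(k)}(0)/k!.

L = (-15 + 9·x) + (-19 - 6·x + 45·x^2)·Dx + (-2 - 2·x + 18·x^2 + 18·x^3)·Dx^2  (order 2).
h: a_k = 6, -15/2, 105/8, -453/16, 8889/128, -46695/256, 508269/1024, …
ICs: h(0) = 6, h′(0) = -15/2.

f: a_k = 2, 3, -9/4, 27/8, -405/64, 1701/128, -15309/512, …
g: a_k = 0, 3, -3/2, 1, -3/4, 3/5, -1/2, …
f+g: L₀ = lclm(L_f,L_g), ord ≤ 1+2.
Derive L from L₀ (diff closure).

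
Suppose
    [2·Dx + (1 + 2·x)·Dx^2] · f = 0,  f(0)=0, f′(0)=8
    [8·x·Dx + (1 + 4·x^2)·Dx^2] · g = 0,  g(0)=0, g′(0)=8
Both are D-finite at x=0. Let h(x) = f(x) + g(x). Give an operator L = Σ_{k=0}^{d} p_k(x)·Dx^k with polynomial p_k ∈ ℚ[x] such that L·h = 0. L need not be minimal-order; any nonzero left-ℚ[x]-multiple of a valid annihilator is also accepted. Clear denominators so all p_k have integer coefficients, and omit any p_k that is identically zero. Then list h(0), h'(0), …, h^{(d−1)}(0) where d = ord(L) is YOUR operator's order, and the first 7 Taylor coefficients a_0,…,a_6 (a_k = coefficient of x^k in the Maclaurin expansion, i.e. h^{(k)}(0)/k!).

L = (-8 - 48·x + 96·x^2 + 64·x^3)·Dx + (-8 - 16·x + 192·x^3 + 128·x^4)·Dx^2 + (-1 + 2·x + 8·x^2 + 16·x^3 + 48·x^4 + 32·x^5)·Dx^3  (order 3).
h: a_k = 0, 16, -8, 0, -16, 256/5, -128/3, …
ICs: h(0) = 0, h′(0) = 16, h′′(0) = -16.

f: a_k = 0, 8, -8, 32/3, -16, 128/5, -128/3, …
g: a_k = 0, 8, 0, -32/3, 0, 128/5, 0, …
Weyl lclm of L_f,L_g ⇒ L₀ (ord ≤ 4).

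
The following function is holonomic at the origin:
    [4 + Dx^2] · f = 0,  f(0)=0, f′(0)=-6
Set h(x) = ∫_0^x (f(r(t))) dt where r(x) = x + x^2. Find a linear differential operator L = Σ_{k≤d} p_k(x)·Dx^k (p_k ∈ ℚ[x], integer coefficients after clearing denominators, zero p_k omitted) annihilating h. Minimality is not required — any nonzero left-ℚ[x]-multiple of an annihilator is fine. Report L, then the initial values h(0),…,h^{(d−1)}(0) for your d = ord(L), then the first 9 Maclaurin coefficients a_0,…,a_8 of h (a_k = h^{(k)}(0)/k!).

L = (4 + 24·x + 48·x^2 + 32·x^3)·Dx - 2·Dx^2 + (1 + 2·x)·Dx^3  (order 3).
h: a_k = 0, 0, -3, -2, 1, 12/5, 28/15, 0, -104/105, …
ICs: h(0) = 0, h′(0) = 0, h′′(0) = -6.

f: a_k = 0, -6, 0, 4, 0, -4/5, 0, 8/105, 0, …
L₀ from L_f via x↦r, Dx↦r'^{-1}Dx.
h=∫₀ˣh₀: take L = L₀·Dx.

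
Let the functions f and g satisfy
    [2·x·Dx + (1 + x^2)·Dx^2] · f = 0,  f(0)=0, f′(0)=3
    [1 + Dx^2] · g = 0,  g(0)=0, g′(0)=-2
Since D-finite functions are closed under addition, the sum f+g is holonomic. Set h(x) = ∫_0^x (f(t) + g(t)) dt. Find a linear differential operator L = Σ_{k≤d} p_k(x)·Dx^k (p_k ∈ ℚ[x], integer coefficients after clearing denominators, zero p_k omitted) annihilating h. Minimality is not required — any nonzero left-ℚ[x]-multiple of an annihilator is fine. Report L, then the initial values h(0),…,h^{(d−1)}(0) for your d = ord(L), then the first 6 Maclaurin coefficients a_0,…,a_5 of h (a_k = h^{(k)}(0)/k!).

f: a_k = 0, 3, 0, -1, 0, 3/5, …
g: a_k = 0, -2, 0, 1/3, 0, -1/60, …
L₀ := lclm(L_f,L_g); ord L₀ ≤ 2+2.
Integrate: L := L₀·Dx.
L = (-22·x + 28·x^3 + 2·x^5)·Dx^2 + (-1 + 7·x^2 + 9·x^4 + x^6)·Dx^3 + (-22·x + 28·x^3 + 2·x^5)·Dx^4 + (-1 + 7·x^2 + 9·x^4 + x^6)·Dx^5  (order 5).
h: a_k = 0, 0, 1/2, 0, -1/6, 0, …
ICs: h(0) = 0, h′(0) = 0, h′′(0) = 1, h′′′(0) = 0, h′′′′(0) = -4.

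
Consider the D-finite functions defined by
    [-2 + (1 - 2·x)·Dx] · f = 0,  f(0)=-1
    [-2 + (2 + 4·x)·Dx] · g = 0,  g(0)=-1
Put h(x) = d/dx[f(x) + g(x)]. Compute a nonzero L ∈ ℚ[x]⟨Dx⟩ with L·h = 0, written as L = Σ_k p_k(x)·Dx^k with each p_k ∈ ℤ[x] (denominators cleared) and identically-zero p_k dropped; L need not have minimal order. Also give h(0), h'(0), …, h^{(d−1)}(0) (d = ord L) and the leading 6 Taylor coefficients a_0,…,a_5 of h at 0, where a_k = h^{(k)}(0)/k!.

f: a_k = -1, -2, -4, -8, -16, -32, …
g: a_k = -1, -1, 1/2, -1/2, 5/8, -7/8, …
Sum ⇒ L₀ = lclm(L_f,L_g) in ℚ(x)⟨Dx⟩.
h₀' ⇒ L via d/dx closure of L₀.
L = (-36 - 24·x) + (-21 - 108·x - 84·x^2)·Dx + (5 + 6·x - 20·x^2 - 24·x^3)·Dx^2  (order 2).
h: a_k = -3, -7, -51/2, -123/2, -1315/8, -3009/8, …
ICs: h(0) = -3, h′(0) = -7.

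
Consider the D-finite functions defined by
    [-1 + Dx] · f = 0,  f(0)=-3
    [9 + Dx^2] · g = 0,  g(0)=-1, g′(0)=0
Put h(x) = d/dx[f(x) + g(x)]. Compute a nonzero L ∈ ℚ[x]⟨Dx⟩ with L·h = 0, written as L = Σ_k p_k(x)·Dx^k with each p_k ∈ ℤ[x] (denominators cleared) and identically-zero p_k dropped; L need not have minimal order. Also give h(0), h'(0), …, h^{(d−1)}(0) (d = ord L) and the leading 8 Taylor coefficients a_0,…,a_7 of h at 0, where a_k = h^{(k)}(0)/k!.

L = 9 - 9·Dx + Dx^2 - Dx^3  (order 3).
h: a_k = -3, 6, -3/2, -14, -1/8, 121/20, -1/240, -547/420, …
ICs: h(0) = -3, h′(0) = 6, h′′(0) = -3.

f: a_k = -3, -3, -3/2, -1/2, -1/8, -1/40, -1/240, -1/1680, …
g: a_k = -1, 0, 9/2, 0, -27/8, 0, 81/80, 0, …
L₀ := lclm(L_f,L_g); ord L₀ ≤ 1+2.
Derive L from L₀ (diff closure).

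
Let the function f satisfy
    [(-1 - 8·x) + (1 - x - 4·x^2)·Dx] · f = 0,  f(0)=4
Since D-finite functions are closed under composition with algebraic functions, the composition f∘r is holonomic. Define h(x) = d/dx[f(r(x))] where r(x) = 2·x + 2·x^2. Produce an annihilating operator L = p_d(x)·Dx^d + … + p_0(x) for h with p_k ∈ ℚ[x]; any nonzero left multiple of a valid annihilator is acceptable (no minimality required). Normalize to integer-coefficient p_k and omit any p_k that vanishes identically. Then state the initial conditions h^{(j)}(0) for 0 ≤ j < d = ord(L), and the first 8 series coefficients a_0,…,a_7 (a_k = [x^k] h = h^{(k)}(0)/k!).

L = (22 + 204·x + 1260·x^2 + 4672·x^3 + 8736·x^4 + 7680·x^5 + 2560·x^6) + (-1 - 16·x + 6·x^2 + 420·x^3 + 1520·x^4 + 2400·x^5 + 1792·x^6 + 512·x^7)·Dx  (order 1).
h: a_k = 8, 176, 1344, 11200, 83040, 596160, 4161024, 28428800, …
ICs: h(0) = 8.

f: a_k = 4, 4, 20, 36, 116, 260, 724, 1764, …
L₀ from L_f via x↦r, Dx↦r'^{-1}Dx.
Derive L from L₀ (diff closure).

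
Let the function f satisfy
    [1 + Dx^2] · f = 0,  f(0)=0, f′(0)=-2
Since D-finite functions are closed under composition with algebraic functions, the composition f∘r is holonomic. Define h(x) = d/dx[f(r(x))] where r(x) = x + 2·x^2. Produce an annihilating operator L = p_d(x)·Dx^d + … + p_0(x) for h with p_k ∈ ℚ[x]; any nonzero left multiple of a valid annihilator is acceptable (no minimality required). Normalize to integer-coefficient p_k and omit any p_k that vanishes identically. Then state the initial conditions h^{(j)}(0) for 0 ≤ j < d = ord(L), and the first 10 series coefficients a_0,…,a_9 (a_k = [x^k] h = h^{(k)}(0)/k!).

L = (49 + 16·x + 96·x^2 + 256·x^3 + 256·x^4) + (-12 - 48·x)·Dx + (1 + 8·x + 16·x^2)·Dx^2  (order 2).
h: a_k = -2, -8, 1, 8, 239/12, 15, -1679/360, -478/45, -235873/20160, -473/112, …
ICs: h(0) = -2, h′(0) = -8.

f: a_k = 0, -2, 0, 1/3, 0, -1/60, 0, 1/2520, 0, -1/181440, …
Substitute x→r, Dx→(1/r')Dx; clear ⇒ L₀.
h₀' ⇒ L via d/dx closure of L₀.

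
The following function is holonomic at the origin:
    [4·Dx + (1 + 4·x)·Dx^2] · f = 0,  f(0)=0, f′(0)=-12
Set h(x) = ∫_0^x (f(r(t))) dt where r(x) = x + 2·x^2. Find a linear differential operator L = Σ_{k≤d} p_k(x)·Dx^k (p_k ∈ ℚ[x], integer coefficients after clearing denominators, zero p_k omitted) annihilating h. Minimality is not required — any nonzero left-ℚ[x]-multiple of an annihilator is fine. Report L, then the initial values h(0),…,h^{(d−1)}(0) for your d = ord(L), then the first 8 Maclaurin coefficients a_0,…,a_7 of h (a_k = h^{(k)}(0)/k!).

L = (16·x + 32·x^2)·Dx^2 + (1 + 8·x + 24·x^2 + 32·x^3)·Dx^3  (order 3).
h: a_k = 0, 0, -6, 0, 8, -96/5, 128/5, 0, …
ICs: h(0) = 0, h′(0) = 0, h′′(0) = -12.

f: a_k = 0, -12, 24, -64, 192, -3072/5, 2048, -49152/7, …
Substitute x→r, Dx→(1/r')Dx; clear ⇒ L₀.
∫: right-multiply L₀ by Dx.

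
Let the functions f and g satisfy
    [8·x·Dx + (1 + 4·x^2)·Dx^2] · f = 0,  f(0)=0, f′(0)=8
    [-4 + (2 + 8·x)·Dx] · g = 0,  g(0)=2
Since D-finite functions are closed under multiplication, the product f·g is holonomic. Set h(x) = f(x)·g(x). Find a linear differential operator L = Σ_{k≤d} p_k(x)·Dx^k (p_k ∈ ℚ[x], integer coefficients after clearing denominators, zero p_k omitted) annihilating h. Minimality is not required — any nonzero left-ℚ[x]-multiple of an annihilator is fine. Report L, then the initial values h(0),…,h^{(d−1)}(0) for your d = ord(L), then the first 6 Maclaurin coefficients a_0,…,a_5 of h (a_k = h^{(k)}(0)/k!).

L = (12 - 16·x - 16·x^2) + (-4 - 8·x + 48·x^2 + 64·x^3)·Dx + (1 + 8·x + 20·x^2 + 32·x^3 + 64·x^4)·Dx^2  (order 2).
h: a_k = 0, 16, 32, -160/3, 64/3, -992/15, …
ICs: h(0) = 0, h′(0) = 16.

f: a_k = 0, 8, 0, -32/3, 0, 128/5, …
g: a_k = 2, 4, -4, 8, -20, 56, …
h₀=f·g: eliminate ⇒ L₀, order ≤ 2·1.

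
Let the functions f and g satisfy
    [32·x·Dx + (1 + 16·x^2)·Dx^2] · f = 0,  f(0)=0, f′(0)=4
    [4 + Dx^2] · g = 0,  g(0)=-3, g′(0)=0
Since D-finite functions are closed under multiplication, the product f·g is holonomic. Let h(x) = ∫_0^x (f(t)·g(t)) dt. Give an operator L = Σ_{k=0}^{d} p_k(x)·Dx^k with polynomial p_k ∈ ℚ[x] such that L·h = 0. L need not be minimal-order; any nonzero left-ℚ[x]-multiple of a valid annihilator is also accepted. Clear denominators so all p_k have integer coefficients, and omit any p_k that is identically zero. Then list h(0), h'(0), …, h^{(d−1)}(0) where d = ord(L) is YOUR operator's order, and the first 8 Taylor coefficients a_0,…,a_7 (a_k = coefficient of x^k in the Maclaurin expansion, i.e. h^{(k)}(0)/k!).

f: a_k = 0, 4, 0, -64/3, 0, 1024/5, 0, -16384/7, …
g: a_k = -3, 0, 6, 0, -2, 0, 4/15, 0, …
Sym-product of L_f,L_g gives L₀ (≤ ord 4).
h=∫h₀ ⇒ L = L₀·Dx.
L = (1360 + 60416·x^2 + 106496·x^4 + 262144·x^6 + 1048576·x^8)·Dx + (2304·x + 45056·x^3 + 196608·x^5 + 1048576·x^7)·Dx^2 + (360 + 15872·x^2 + 36864·x^4 + 131072·x^6 + 524288·x^8)·Dx^3 + (576·x + 11264·x^3 + 49152·x^5 + 262144·x^7)·Dx^4 + (5 + 192·x^2 + 2560·x^4 + 16384·x^6 + 65536·x^8)·Dx^5  (order 5).
h: a_k = 0, 0, -6, 0, 22, 0, -1876/15, 0, …
ICs: h(0) = 0, h′(0) = 0, h′′(0) = -12, h′′′(0) = 0, h′′′′(0) = 528.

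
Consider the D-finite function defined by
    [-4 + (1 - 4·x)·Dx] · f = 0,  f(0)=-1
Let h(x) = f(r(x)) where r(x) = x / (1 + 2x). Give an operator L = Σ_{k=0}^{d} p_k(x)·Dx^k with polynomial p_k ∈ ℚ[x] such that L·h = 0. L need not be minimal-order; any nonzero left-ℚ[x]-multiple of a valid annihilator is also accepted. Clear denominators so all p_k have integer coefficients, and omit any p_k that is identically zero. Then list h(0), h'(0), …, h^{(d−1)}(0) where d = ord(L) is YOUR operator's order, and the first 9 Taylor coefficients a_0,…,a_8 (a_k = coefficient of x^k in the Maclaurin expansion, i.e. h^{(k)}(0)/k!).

L = 4 + (-1 + 4·x^2)·Dx  (order 1).
h: a_k = -1, -4, -8, -16, -32, -64, -128, -256, -512, …
ICs: h(0) = -1.

f: a_k = -1, -4, -16, -64, -256, -1024, -4096, -16384, -65536, …
L₀ from L_f via x↦r, Dx↦r'^{-1}Dx.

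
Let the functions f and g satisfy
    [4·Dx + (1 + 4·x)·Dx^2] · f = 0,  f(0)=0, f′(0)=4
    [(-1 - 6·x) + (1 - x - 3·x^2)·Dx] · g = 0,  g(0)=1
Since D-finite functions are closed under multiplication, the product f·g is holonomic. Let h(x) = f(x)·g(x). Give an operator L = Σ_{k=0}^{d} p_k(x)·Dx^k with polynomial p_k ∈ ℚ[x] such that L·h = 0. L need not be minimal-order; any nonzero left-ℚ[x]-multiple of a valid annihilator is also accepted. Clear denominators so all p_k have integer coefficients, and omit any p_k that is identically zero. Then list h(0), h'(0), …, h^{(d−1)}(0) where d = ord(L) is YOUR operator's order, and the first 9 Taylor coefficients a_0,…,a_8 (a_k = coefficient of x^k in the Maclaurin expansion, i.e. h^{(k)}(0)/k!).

L = (10 + 48·x) + (-2 + 24·x + 60·x^2)·Dx + (-1 - 3·x + 7·x^2 + 12·x^3)·Dx^2  (order 2).
h: a_k = 0, 4, -4, 88/3, -140/3, 3692/15, -8648/15, 262756/105, -779012/105, …
ICs: h(0) = 0, h′(0) = 4.

f: a_k = 0, 4, -8, 64/3, -64, 1024/5, -2048/3, 16384/7, -8192, …
g: a_k = 1, 1, 4, 7, 19, 40, 97, 217, 508, …
Product ⇒ symmetric product L₀, ord ≤ 2.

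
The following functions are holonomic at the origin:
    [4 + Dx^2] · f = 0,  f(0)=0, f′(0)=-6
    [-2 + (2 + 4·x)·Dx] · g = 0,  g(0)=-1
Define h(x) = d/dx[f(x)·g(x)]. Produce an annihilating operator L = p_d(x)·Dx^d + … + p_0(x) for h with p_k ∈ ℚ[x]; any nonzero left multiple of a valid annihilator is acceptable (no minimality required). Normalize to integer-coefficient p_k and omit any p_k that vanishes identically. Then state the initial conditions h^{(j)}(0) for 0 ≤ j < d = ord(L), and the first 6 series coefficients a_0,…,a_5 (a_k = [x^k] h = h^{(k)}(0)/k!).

f: a_k = 0, -6, 0, 4, 0, -4/5, …
g: a_k = -1, -1, 1/2, -1/2, 5/8, -7/8, …
Sym-product of L_f,L_g gives L₀ (≤ ord 2).
h₀' ⇒ L via d/dx closure of L₀.
L = (53 + 288·x + 544·x^2 + 512·x^3 + 256·x^4) + (-2 - 36·x - 96·x^2 - 64·x^3)·Dx + (7 + 44·x + 108·x^2 + 128·x^3 + 64·x^4)·Dx^2  (order 2).
h: a_k = 6, 12, -21, -4, -19/4, 243/10, …
ICs: h(0) = 6, h′(0) = 12.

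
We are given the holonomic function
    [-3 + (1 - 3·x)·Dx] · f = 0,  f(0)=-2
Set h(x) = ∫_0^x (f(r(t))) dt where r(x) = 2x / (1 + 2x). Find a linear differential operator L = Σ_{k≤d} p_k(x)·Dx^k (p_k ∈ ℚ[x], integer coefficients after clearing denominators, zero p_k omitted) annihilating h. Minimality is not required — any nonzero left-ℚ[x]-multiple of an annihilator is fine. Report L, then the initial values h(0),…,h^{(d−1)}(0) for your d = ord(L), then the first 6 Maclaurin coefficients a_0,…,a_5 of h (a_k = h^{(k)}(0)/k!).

L = 6·Dx + (-1 + 2·x + 8·x^2)·Dx^2  (order 2).
h: a_k = 0, -2, -6, -16, -48, -768/5, …
ICs: h(0) = 0, h′(0) = -2.

f: a_k = -2, -6, -18, -54, -162, -486, …
f∘r: x↦r, Dx↦Dx/r' in L_f ⇒ L₀.
h=∫h₀ ⇒ L = L₀·Dx.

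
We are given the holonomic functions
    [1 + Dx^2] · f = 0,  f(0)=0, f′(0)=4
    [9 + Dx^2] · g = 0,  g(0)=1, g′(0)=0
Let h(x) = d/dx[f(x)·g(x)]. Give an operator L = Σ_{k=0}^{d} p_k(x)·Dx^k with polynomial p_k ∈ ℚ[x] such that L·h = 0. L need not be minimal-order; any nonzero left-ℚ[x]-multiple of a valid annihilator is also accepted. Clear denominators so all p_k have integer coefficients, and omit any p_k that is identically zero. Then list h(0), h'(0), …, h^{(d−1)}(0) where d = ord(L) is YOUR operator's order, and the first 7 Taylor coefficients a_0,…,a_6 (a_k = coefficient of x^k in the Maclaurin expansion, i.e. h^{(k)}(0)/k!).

f: a_k = 0, 4, 0, -2/3, 0, 1/30, 0, …
g: a_k = 1, 0, -9/2, 0, 27/8, 0, -81/80, …
L₀ := L_f ⊗_s L_g (sym. prod.), ord ≤ 4.
h=h₀': d/dx-closure on L₀ ⇒ L.
L = 64 + 20·Dx^2 + Dx^4  (order 4).
h: a_k = 4, 0, -56, 0, 248/3, 0, -2032/45, …
ICs: h(0) = 4, h′(0) = 0, h′′(0) = -112, h′′′(0) = 0.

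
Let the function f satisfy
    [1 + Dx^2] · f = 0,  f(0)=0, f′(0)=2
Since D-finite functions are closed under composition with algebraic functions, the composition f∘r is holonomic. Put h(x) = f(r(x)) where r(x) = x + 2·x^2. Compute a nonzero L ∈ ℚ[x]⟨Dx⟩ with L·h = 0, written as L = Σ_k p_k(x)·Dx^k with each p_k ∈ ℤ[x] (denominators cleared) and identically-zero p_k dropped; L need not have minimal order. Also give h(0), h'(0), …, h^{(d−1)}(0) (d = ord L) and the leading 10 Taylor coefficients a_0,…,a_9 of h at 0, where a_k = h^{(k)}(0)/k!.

f: a_k = 0, 2, 0, -1/3, 0, 1/60, 0, -1/2520, 0, 1/181440, …
Substitute x→r, Dx→(1/r')Dx; clear ⇒ L₀.
L = (1 + 12·x + 48·x^2 + 64·x^3) - 4·Dx + (1 + 4·x)·Dx^2  (order 2).
h: a_k = 0, 2, 4, -1/3, -2, -239/60, -5/2, 1679/2520, 239/180, 235873/181440, …
ICs: h(0) = 0, h′(0) = 2.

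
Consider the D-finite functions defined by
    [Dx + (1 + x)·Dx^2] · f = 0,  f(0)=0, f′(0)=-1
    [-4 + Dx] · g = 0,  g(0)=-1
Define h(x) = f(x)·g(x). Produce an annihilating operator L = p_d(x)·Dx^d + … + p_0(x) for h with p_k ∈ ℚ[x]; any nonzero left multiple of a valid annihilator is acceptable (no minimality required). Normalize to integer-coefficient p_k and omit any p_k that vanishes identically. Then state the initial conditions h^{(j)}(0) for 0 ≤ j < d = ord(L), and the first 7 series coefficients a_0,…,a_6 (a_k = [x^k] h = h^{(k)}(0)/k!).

L = (12 + 16·x) + (-7 - 8·x)·Dx + (1 + x)·Dx^2  (order 2).
h: a_k = 0, 1, 7/2, 19/3, 31/4, 36/5, 97/18, …
ICs: h(0) = 0, h′(0) = 1.

f: a_k = 0, -1, 1/2, -1/3, 1/4, -1/5, 1/6, …
g: a_k = -1, -4, -8, -32/3, -32/3, -128/15, -256/45, …
Product ⇒ symmetric product L₀, ord ≤ 2.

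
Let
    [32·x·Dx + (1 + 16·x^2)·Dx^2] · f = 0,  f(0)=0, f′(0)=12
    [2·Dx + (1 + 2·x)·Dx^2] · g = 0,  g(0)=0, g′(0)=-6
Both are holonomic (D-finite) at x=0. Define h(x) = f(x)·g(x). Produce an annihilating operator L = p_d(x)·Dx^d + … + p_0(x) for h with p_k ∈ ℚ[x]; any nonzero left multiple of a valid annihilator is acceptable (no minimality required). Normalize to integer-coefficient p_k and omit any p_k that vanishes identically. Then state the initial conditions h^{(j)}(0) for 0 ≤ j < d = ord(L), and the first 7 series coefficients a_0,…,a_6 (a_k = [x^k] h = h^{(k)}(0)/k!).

L = (2304 + 8960·x + 114688·x^2 + 552960·x^3 + 983040·x^4 + 851968·x^5 + 1048576·x^7)·Dx + (1032 + 14720·x + 111872·x^2 + 616448·x^3 + 1884160·x^4 + 3047424·x^5 + 2293760·x^6 + 1572864·x^7 + 3670016·x^8)·Dx^2 + (72 + 2512·x + 19968·x^2 + 99072·x^3 + 393216·x^4 + 1019904·x^5 + 1572864·x^6 + 1376256·x^7 + 1572864·x^8 + 2097152·x^9)·Dx^3 + (17 + 132·x + 964·x^2 + 4864·x^3 + 18432·x^4 + 55296·x^5 + 129024·x^6 + 196608·x^7 + 196608·x^8 + 262144·x^9 + 262144·x^10)·Dx^4  (order 4).
h: a_k = 0, 0, -72, 72, 288, -240, -17024/5, …
ICs: h(0) = 0, h′(0) = 0, h′′(0) = -144, h′′′(0) = 432.

f: a_k = 0, 12, 0, -64, 0, 3072/5, 0, …
g: a_k = 0, -6, 6, -8, 12, -96/5, 32, …
L₀ := L_f ⊗_s L_g (sym. prod.), ord ≤ 4.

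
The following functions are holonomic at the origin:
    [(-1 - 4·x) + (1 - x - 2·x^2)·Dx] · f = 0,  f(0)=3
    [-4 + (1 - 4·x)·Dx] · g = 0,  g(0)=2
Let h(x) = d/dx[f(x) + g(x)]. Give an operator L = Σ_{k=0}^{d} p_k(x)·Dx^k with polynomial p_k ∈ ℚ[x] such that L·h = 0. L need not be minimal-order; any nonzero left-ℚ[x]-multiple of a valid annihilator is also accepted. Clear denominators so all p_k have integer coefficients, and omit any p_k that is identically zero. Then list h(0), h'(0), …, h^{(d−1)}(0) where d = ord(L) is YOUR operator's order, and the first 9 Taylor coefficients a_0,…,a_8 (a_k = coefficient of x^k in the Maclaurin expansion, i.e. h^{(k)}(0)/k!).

f: a_k = 3, 3, 9, 15, 33, 63, 129, 255, 513, …
g: a_k = 2, 8, 32, 128, 512, 2048, 8192, 32768, 131072, …
f+g: L₀ = lclm(L_f,L_g), ord ≤ 1+1.
Derive L from L₀ (diff closure).
L = (168 + 192·x + 1728·x^2 - 768·x^3 + 768·x^4) + (-33 - 144·x + 264·x^2 + 1056·x^3 - 576·x^4 + 768·x^5)·Dx + (1 + 13·x - 100·x^2 + 120·x^3 + 40·x^4 - 64·x^5 + 128·x^6)·Dx^2  (order 2).
h: a_k = 11, 82, 429, 2180, 10555, 49926, 231161, 1052680, 4727799, …
ICs: h(0) = 11, h′(0) = 82.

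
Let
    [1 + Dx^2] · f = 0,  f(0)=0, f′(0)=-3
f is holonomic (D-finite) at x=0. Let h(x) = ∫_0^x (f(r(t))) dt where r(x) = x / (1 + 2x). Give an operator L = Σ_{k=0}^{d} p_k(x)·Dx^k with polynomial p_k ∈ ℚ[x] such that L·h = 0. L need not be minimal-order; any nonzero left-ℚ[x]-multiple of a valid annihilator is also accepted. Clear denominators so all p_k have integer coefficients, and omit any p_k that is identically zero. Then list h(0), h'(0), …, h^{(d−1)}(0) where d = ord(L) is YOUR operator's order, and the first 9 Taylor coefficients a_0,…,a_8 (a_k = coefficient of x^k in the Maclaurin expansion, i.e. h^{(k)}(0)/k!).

L = Dx + (4 + 24·x + 48·x^2 + 32·x^3)·Dx^2 + (1 + 8·x + 24·x^2 + 32·x^3 + 16·x^4)·Dx^3  (order 3).
h: a_k = 0, 0, -3/2, 2, -23/8, 21/5, -1441/240, 225/28, -123479/13440, …
ICs: h(0) = 0, h′(0) = 0, h′′(0) = -3.

f: a_k = 0, -3, 0, 1/2, 0, -1/40, 0, 1/1680, 0, …
Substitute x→r, Dx→(1/r')Dx; clear ⇒ L₀.
h=∫₀ˣh₀: take L = L₀·Dx.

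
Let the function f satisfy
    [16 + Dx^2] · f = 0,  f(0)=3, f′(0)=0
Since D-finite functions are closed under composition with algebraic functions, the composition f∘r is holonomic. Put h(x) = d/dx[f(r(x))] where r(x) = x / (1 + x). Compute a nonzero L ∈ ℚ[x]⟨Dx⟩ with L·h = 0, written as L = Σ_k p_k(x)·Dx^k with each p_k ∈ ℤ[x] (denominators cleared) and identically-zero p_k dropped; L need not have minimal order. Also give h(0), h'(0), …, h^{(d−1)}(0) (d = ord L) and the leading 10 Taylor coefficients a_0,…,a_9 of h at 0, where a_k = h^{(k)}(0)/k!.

f: a_k = 3, 0, -24, 0, 32, 0, -256/15, 0, 512/105, 0, …
h₀=f(r): pull back L_f along r ⇒ L₀.
Differentiate: ansatz ord ≤ ord L₀ ⇒ L.
L = (22 + 12·x + 6·x^2) + (6 + 18·x + 18·x^2 + 6·x^3)·Dx + (1 + 4·x + 6·x^2 + 4·x^3 + x^4)·Dx^2  (order 2).
h: a_k = 0, -48, 144, -160, -160, 5488/5, -13776/5, 100544/21, -215232/35, 4689808/945, …
ICs: h(0) = 0, h′(0) = -48.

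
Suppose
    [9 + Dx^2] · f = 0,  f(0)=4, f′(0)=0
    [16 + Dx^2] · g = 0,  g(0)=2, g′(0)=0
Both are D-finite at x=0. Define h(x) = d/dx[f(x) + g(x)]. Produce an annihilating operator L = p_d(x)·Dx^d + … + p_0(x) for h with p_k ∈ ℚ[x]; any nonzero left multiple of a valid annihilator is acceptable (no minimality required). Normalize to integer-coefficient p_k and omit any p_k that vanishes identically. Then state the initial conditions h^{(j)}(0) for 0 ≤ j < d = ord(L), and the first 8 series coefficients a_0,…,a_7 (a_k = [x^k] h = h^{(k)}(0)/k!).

L = 144 + 25·Dx^2 + Dx^4  (order 4).
h: a_k = 0, -68, 0, 418/3, 0, -2777/30, 0, 39329/1260, …
ICs: h(0) = 0, h′(0) = -68, h′′(0) = 0, h′′′(0) = 836.

f: a_k = 4, 0, -18, 0, 27/2, 0, -81/20, 0, …
g: a_k = 2, 0, -16, 0, 64/3, 0, -512/45, 0, …
L₀ := lclm(L_f,L_g); ord L₀ ≤ 2+2.
Derive L from L₀ (diff closure).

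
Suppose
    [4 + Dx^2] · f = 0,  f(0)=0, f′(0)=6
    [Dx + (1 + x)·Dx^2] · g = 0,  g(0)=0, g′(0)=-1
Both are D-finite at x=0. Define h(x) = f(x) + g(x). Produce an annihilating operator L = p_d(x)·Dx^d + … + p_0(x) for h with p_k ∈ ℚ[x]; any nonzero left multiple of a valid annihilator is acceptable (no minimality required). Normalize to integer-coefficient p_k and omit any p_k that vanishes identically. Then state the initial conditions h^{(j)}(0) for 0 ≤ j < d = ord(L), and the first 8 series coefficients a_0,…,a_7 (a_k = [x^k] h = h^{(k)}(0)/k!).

f: a_k = 0, 6, 0, -4, 0, 4/5, 0, -8/105, …
g: a_k = 0, -1, 1/2, -1/3, 1/4, -1/5, 1/6, -1/7, …
Sum ⇒ L₀ = lclm(L_f,L_g) in ℚ(x)⟨Dx⟩.
L = (20 + 16·x + 8·x^2)·Dx + (12 + 28·x + 24·x^2 + 8·x^3)·Dx^2 + (5 + 4·x + 2·x^2)·Dx^3 + (3 + 7·x + 6·x^2 + 2·x^3)·Dx^4  (order 4).
h: a_k = 0, 5, 1/2, -13/3, 1/4, 3/5, 1/6, -23/105, …
ICs: h(0) = 0, h′(0) = 5, h′′(0) = 1, h′′′(0) = -26.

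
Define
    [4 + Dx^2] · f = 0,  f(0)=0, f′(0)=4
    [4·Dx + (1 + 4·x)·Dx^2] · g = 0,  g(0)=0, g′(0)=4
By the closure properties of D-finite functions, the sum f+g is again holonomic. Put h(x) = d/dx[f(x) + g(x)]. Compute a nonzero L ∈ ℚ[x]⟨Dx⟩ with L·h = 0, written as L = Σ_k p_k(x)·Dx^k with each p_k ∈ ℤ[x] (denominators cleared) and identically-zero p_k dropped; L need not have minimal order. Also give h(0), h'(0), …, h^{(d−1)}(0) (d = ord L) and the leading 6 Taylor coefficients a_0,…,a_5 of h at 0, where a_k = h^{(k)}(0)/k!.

L = (400 + 128·x + 256·x^2) + (36 + 176·x + 192·x^2 + 256·x^3)·Dx + (100 + 32·x + 64·x^2)·Dx^2 + (9 + 44·x + 48·x^2 + 64·x^3)·Dx^3  (order 3).
h: a_k = 8, -16, 56, -256, 3080/3, -4096, …
ICs: h(0) = 8, h′(0) = -16, h′′(0) = 112.

f: a_k = 0, 4, 0, -8/3, 0, 8/15, …
g: a_k = 0, 4, -8, 64/3, -64, 1024/5, …
h₀=f+g: left-lcm gives L₀, ord ≤ 4.
Derive L from L₀ (diff closure).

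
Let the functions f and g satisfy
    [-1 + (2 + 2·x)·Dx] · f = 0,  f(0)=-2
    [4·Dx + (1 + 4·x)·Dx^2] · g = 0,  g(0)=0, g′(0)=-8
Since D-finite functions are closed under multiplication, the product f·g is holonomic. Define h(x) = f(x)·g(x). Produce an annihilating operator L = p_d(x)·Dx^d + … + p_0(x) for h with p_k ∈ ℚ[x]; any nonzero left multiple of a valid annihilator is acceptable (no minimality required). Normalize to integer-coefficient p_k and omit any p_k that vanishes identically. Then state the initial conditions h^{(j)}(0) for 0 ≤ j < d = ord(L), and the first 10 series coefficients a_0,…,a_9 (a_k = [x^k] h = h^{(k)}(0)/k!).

L = (-5 + 4·x) + (12 + 12·x)·Dx + (4 + 24·x + 36·x^2 + 16·x^3)·Dx^2  (order 2).
h: a_k = 0, 16, -24, 202/3, -625/3, 81349/120, -547691/240, 52913387/6720, -372033667/13440, 12740089997/129024, …
ICs: h(0) = 0, h′(0) = 16.

f: a_k = -2, -1, 1/4, -1/8, 5/64, -7/128, 21/512, -33/1024, 429/16384, -715/32768, …
g: a_k = 0, -8, 16, -128/3, 128, -2048/5, 4096/3, -32768/7, 16384, -524288/9, …
L₀ := L_f ⊗_s L_g (sym. prod.), ord ≤ 2.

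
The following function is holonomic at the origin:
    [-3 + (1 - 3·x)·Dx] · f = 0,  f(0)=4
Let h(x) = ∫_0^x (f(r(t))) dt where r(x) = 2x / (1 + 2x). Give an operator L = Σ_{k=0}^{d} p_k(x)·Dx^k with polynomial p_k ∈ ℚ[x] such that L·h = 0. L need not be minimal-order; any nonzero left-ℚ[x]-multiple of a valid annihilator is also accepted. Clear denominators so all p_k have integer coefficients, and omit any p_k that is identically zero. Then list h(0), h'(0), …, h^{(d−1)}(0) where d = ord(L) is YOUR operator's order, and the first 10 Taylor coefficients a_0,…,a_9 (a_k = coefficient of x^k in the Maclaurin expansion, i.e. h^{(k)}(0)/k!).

f: a_k = 4, 12, 36, 108, 324, 972, 2916, 8748, 26244, 78732, …
f∘r: x↦r, Dx↦Dx/r' in L_f ⇒ L₀.
h=∫₀ˣh₀: take L = L₀·Dx.
L = 6·Dx + (-1 + 2·x + 8·x^2)·Dx^2  (order 2).
h: a_k = 0, 4, 12, 32, 96, 1536/5, 1024, 24576/7, 12288, 131072/3, …
ICs: h(0) = 0, h′(0) = 4.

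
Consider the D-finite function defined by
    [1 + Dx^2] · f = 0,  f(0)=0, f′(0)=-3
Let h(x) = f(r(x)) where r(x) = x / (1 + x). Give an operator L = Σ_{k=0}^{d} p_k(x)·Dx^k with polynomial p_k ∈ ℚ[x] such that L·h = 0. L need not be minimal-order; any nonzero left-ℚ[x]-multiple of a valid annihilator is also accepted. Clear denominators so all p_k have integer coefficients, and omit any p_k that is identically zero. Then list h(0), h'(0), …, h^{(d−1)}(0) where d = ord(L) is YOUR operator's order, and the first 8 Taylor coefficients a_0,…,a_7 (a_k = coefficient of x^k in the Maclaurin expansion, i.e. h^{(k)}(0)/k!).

L = 1 + (2 + 6·x + 6·x^2 + 2·x^3)·Dx + (1 + 4·x + 6·x^2 + 4·x^3 + x^4)·Dx^2  (order 2).
h: a_k = 0, -3, 3, -5/2, 3/2, -1/40, -15/8, 6931/1680, …
ICs: h(0) = 0, h′(0) = -3.

f: a_k = 0, -3, 0, 1/2, 0, -1/40, 0, 1/1680, …
f∘r: x↦r, Dx↦Dx/r' in L_f ⇒ L₀.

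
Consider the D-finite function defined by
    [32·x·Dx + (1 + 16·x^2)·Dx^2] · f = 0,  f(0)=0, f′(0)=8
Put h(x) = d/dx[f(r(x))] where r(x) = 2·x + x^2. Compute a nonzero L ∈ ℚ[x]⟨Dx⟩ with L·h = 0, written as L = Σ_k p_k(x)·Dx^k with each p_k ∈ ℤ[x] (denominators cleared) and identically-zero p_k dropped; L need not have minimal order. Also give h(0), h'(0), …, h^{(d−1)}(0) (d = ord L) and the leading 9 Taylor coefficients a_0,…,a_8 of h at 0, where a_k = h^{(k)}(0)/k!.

f: a_k = 0, 8, 0, -128/3, 0, 2048/5, 0, -32768/7, 0, …
h₀=f(r): pull back L_f along r ⇒ L₀.
Derive L from L₀ (diff closure).
L = (-1 + 128·x + 256·x^2 + 192·x^3 + 48·x^4) + (1 + x + 64·x^2 + 128·x^3 + 80·x^4 + 16·x^5)·Dx  (order 1).
h: a_k = 16, 16, -1024, -2048, 64256, 196352, -3964928, -16646144, 240160768, …
ICs: h(0) = 16.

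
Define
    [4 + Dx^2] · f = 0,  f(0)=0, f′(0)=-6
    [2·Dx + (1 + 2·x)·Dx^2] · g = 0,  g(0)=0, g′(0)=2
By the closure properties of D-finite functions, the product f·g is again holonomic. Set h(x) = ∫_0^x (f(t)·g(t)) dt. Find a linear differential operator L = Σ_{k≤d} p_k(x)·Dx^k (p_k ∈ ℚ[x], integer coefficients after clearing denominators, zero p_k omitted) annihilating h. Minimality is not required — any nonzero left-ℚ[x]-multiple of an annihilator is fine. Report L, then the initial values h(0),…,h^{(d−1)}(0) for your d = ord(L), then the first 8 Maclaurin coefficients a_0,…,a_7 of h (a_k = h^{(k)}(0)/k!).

L = (-48 + 192·x + 1216·x^2 + 2048·x^3 + 1024·x^4)·Dx + (32 + 320·x + 768·x^2 + 512·x^3)·Dx^2 + (160·x + 672·x^2 + 1024·x^3 + 512·x^4)·Dx^3 + (8 + 80·x + 192·x^2 + 128·x^3)·Dx^4 + (3 + 28·x + 92·x^2 + 128·x^3 + 64·x^4)·Dx^5  (order 5).
h: a_k = 0, 0, 0, -4, 3, -8/5, 8/3, -88/21, …
ICs: h(0) = 0, h′(0) = 0, h′′(0) = 0, h′′′(0) = -24, h′′′′(0) = 72.

f: a_k = 0, -6, 0, 4, 0, -4/5, 0, 8/105, …
g: a_k = 0, 2, -2, 8/3, -4, 32/5, -32/3, 128/7, …
h₀=f·g: eliminate ⇒ L₀, order ≤ 2·2.
∫: right-multiply L₀ by Dx.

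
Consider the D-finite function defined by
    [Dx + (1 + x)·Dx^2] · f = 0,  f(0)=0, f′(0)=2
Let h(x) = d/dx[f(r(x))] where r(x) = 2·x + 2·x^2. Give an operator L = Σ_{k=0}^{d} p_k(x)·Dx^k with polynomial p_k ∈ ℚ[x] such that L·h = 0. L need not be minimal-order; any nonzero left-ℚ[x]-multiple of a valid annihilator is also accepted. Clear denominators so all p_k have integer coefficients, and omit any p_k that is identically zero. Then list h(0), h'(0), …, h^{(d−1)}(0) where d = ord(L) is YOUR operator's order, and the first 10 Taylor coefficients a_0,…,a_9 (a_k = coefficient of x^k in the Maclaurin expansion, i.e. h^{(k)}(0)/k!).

L = (4·x + 4·x^2) + (1 + 4·x + 6·x^2 + 4·x^3)·Dx  (order 1).
h: a_k = 4, 0, -8, 16, -16, 0, 32, -64, 64, 0, …
ICs: h(0) = 4.

f: a_k = 0, 2, -1, 2/3, -1/2, 2/5, -1/3, 2/7, -1/4, 2/9, …
L₀ from L_f via x↦r, Dx↦r'^{-1}Dx.
h₀' ⇒ L via d/dx closure of L₀.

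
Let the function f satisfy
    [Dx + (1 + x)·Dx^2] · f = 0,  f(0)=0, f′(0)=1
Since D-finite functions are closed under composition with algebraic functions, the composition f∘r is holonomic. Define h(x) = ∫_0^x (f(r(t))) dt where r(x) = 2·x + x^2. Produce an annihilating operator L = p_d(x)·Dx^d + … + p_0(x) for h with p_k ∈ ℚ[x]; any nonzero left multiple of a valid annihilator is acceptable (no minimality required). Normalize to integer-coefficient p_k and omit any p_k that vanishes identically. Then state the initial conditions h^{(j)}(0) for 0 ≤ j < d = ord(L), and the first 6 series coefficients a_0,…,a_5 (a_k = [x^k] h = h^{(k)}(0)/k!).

L = Dx^2 + (1 + x)·Dx^3  (order 3).
h: a_k = 0, 0, 1, -1/3, 1/6, -1/10, …
ICs: h(0) = 0, h′(0) = 0, h′′(0) = 2.

f: a_k = 0, 1, -1/2, 1/3, -1/4, 1/5, …
f∘r: x↦r, Dx↦Dx/r' in L_f ⇒ L₀.
∫: right-multiply L₀ by Dx.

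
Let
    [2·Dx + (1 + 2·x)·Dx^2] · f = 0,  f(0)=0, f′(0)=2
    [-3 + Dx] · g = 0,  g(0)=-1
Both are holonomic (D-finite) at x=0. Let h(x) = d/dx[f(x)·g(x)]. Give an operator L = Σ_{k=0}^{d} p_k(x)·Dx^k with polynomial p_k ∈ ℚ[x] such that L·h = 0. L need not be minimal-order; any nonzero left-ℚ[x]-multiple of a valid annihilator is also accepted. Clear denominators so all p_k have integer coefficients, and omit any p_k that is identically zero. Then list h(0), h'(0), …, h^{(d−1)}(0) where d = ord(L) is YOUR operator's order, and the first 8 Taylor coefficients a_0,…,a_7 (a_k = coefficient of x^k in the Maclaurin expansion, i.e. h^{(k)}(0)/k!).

L = (15 + 36·x + 108·x^2) + (-8 - 36·x - 72·x^2)·Dx + (1 + 8·x + 12·x^2)·Dx^2  (order 2).
h: a_k = -2, -8, -17, -16, -83/4, 1, -1137/40, 224/5, …
ICs: h(0) = -2, h′(0) = -8.

f: a_k = 0, 2, -2, 8/3, -4, 32/5, -32/3, 128/7, …
g: a_k = -1, -3, -9/2, -9/2, -27/8, -81/40, -81/80, -243/560, …
Sym-product of L_f,L_g gives L₀ (≤ ord 2).
Differentiate: ansatz ord ≤ ord L₀ ⇒ L.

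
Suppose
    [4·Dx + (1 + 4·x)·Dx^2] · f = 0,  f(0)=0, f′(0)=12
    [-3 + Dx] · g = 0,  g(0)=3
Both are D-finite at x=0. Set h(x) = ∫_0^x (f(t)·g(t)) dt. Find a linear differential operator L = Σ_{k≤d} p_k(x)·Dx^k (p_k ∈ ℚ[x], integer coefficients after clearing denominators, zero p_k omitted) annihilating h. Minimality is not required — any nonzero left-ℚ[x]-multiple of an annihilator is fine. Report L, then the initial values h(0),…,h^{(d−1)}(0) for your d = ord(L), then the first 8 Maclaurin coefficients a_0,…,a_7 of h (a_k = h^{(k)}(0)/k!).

L = (-3 + 36·x)·Dx + (-2 - 24·x)·Dx^2 + (1 + 4·x)·Dx^3  (order 3).
h: a_k = 0, 0, 18, 12, 69/2, -162/5, 2589/20, -5025/14, …
ICs: h(0) = 0, h′(0) = 0, h′′(0) = 36.

f: a_k = 0, 12, -24, 64, -192, 3072/5, -2048, 49152/7, …
g: a_k = 3, 9, 27/2, 27/2, 81/8, 243/40, 243/80, 729/560, …
Product ⇒ symmetric product L₀, ord ≤ 2.
∫: right-multiply L₀ by Dx.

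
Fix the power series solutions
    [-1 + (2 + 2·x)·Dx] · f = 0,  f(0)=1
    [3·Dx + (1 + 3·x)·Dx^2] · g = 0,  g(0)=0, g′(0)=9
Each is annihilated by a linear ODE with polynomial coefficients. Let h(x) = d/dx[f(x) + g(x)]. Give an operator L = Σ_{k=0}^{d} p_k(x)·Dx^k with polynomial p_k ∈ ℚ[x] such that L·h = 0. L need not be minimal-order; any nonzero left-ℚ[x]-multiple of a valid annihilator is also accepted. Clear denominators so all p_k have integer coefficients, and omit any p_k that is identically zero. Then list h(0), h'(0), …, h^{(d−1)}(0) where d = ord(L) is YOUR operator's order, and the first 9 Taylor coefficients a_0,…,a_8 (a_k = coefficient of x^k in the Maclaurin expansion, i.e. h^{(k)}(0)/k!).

f: a_k = 1, 1/2, -1/8, 1/16, -5/128, 7/256, -21/1024, 33/2048, -429/32768, …
g: a_k = 0, 9, -27/2, 27, -243/4, 729/5, -729/2, 6561/7, -19683/8, …
Weyl lclm of L_f,L_g ⇒ L₀ (ord ≤ 3).
h=h₀': d/dx-closure on L₀ ⇒ L.
L = (27 + 9·x) + (69 + 126·x + 45·x^2)·Dx + (10 + 46·x + 54·x^2 + 18·x^3)·Dx^2  (order 2).
h: a_k = 19/2, -109/4, 1299/16, -7781/32, 186659/256, -1119807/512, 13437159/2048, -80621997/4096, 3869841699/65536, …
ICs: h(0) = 19/2, h′(0) = -109/4.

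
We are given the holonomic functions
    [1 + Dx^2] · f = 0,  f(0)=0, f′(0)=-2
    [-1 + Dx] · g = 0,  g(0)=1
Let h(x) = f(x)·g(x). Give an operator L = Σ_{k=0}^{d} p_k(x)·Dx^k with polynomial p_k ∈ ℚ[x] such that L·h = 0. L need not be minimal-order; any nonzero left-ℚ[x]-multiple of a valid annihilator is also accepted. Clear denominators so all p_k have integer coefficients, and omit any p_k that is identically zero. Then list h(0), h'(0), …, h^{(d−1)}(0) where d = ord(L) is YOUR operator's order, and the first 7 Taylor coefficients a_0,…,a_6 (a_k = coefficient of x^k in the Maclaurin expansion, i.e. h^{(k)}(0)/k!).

L = 2 - 2·Dx + Dx^2  (order 2).
h: a_k = 0, -2, -2, -2/3, 0, 1/15, 1/45, …
ICs: h(0) = 0, h′(0) = -2.

f: a_k = 0, -2, 0, 1/3, 0, -1/60, 0, …
g: a_k = 1, 1, 1/2, 1/6, 1/24, 1/120, 1/720, …
f·g: L₀ = L_f ⊗_s L_g, ord ≤ 2·1.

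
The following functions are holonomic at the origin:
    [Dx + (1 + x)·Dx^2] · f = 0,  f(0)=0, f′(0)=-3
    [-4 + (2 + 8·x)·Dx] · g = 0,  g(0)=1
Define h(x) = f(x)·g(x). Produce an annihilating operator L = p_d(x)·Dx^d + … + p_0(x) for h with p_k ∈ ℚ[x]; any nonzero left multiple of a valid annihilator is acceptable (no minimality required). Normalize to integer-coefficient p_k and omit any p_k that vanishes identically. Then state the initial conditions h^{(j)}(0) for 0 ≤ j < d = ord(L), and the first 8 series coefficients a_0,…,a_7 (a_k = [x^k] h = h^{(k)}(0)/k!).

f: a_k = 0, -3, 3/2, -1, 3/4, -3/5, 1/2, -3/7, …
g: a_k = 1, 2, -2, 4, -10, 28, -84, 264, …
Product ⇒ symmetric product L₀, ord ≤ 2.
L = (10 + 4·x) + (-3 - 12·x)·Dx + (1 + 9·x + 24·x^2 + 16·x^3)·Dx^2  (order 2).
h: a_k = 0, -3, -9/2, 8, -65/4, 389/10, -526/5, 10807/35, …
ICs: h(0) = 0, h′(0) = -3.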